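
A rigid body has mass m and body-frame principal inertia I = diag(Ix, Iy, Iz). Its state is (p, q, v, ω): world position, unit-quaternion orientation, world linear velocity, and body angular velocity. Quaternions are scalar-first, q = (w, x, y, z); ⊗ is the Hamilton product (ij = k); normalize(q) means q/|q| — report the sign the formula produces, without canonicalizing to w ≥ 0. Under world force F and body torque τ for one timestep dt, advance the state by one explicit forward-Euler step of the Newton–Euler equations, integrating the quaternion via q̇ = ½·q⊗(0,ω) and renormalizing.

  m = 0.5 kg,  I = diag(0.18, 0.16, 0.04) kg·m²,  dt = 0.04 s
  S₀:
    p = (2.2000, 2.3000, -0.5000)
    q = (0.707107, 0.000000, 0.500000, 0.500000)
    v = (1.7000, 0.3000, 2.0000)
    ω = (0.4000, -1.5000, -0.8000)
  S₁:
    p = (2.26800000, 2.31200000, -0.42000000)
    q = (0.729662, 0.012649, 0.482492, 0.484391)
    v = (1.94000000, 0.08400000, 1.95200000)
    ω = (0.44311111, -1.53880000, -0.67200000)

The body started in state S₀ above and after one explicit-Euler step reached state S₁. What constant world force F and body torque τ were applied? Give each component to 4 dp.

ω₁ − ω₀ = (0.04311111, -0.03880000, 0.12800000)
precession coupling = (-0.1440, -0.0448, 0.0120)
applied torque τ = (0.0500, -0.2000, 0.1400)
v₁ − v₀ = (0.24000000, -0.21600000, -0.04800000)
applied force F = (3.0000, -2.7000, -0.6000)

F = (3.0000, -2.7000, -0.6000)
τ = (0.0500, -0.2000, 0.1400)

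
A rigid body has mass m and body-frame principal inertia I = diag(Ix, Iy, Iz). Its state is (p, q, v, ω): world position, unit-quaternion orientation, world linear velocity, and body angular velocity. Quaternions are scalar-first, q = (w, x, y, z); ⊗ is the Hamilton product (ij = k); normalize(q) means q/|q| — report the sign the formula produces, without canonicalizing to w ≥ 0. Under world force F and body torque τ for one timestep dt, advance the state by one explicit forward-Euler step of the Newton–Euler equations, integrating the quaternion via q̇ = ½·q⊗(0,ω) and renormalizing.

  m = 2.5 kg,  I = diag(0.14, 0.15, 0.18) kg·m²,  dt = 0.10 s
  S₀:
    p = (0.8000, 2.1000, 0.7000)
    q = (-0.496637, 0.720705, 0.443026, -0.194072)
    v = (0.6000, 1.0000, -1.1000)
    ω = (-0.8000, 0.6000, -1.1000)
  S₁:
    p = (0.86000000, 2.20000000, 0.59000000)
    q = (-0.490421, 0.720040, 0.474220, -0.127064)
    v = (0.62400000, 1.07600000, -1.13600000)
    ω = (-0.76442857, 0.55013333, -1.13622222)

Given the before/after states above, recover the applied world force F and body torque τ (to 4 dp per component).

Δv = v₁−v₀ = (0.02400000, 0.07600000, -0.03600000)
m·(v₁−v₀)/dt = (0.6000, 1.9000, -0.9000)
rate change Δω = (0.03557143, -0.04986667, -0.03622222)
τ = I·(Δω/dt) + ω₀×(Iω₀) = (0.0300, -0.1100, -0.0700)

F = (0.6000, 1.9000, -0.9000)
τ = (0.0300, -0.1100, -0.0700)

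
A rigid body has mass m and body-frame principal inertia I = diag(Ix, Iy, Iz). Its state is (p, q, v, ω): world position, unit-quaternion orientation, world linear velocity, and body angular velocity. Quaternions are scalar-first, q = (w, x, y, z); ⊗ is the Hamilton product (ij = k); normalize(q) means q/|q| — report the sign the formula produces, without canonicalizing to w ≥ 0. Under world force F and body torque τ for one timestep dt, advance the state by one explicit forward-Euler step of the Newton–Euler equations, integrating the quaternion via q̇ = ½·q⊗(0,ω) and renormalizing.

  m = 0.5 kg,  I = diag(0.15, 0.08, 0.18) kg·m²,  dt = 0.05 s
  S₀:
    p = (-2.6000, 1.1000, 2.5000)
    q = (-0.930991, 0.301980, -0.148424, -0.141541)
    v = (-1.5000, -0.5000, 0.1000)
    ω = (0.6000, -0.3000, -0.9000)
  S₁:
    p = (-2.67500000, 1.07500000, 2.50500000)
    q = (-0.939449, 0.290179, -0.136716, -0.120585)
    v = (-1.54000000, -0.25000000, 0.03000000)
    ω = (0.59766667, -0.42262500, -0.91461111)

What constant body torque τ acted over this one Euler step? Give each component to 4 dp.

rate change Δω = (-0.00233333, -0.12262500, -0.01461111)
applied torque τ = (0.0200, -0.1800, -0.0400)

τ = (0.0200, -0.1800, -0.0400)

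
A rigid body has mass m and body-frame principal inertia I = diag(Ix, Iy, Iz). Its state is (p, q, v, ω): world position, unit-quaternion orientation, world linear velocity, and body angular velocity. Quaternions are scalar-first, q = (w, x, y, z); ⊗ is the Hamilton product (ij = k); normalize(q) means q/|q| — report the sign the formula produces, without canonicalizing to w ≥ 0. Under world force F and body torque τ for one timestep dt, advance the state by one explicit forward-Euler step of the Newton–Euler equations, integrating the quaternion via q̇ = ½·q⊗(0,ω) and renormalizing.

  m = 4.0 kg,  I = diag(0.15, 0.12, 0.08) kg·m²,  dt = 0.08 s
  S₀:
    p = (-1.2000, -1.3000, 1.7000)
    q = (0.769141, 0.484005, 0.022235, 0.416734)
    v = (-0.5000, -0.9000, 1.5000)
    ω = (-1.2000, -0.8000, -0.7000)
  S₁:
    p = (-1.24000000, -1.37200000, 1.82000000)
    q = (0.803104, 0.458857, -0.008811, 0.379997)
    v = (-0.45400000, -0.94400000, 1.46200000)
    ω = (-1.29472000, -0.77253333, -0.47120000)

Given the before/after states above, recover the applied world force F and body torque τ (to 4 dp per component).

F = (2.3000, -2.2000, -1.9000)
τ = (-0.2000, 0.1000, 0.2000)

rate change Δω = (-0.09472000, 0.02746667, 0.22880000)
gyro term ω₀×Iω₀ = (-0.0224, 0.0588, -0.0288)
applied torque τ = (-0.2000, 0.1000, 0.2000)
Δv = v₁−v₀ = (0.04600000, -0.04400000, -0.03800000)
m·(v₁−v₀)/dt = (2.3000, -2.2000, -1.9000)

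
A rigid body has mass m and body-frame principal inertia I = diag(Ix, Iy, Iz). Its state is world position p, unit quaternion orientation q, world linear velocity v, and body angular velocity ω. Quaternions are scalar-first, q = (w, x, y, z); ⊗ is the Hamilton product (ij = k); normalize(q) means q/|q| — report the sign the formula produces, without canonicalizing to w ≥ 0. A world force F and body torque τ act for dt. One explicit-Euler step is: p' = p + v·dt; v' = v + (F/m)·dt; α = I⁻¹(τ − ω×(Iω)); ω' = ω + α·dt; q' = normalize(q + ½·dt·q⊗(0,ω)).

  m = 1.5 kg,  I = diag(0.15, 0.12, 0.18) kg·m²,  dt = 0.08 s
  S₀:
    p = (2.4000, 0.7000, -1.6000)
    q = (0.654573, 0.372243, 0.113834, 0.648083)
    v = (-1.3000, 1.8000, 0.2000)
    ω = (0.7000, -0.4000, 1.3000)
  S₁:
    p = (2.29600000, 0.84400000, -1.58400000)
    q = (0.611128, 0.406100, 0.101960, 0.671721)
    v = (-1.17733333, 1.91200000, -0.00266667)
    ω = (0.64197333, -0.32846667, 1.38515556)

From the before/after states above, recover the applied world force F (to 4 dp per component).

F = (2.3000, 2.1000, -3.8000)

velocity change Δv = (0.12266667, 0.11200000, -0.20266667)
applied force F = (2.3000, 2.1000, -3.8000)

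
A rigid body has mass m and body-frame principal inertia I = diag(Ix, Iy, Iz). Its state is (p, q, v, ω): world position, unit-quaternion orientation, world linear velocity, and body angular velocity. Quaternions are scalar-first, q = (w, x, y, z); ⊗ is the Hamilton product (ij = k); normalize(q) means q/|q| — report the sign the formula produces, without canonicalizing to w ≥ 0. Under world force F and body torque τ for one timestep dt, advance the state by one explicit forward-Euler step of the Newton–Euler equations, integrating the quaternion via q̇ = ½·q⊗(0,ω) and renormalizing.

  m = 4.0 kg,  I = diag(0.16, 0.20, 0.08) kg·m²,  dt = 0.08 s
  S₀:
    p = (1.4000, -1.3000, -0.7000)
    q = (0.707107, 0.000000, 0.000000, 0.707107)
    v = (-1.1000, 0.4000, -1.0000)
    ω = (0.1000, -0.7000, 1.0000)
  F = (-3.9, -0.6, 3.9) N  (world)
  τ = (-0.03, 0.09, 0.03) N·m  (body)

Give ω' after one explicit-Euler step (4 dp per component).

ω' = (0.0430, -0.6672, 1.0328)

angular accel α = (-0.7125, 0.4100, 0.4100)
new body rate ω' = (0.0430, -0.6672, 1.0328)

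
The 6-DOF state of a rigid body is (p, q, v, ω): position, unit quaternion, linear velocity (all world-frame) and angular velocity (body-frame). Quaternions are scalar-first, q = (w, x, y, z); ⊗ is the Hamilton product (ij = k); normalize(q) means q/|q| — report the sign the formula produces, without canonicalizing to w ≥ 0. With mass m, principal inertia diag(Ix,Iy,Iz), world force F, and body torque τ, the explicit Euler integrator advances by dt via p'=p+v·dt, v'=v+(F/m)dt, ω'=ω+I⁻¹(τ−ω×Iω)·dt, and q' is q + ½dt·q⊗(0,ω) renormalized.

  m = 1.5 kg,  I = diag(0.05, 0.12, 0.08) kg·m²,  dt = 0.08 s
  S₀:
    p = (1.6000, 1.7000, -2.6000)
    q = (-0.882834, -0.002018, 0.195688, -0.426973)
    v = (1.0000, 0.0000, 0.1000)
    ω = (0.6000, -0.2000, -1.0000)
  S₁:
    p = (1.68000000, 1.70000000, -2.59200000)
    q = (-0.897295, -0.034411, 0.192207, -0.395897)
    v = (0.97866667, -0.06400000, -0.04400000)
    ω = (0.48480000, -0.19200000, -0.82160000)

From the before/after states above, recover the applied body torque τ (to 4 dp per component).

τ = (-0.0800, 0.0300, 0.1700)

ω₁ − ω₀ = (-0.11520000, 0.00800000, 0.17840000)
precession coupling = (-0.0080, 0.0180, -0.0084)
τ = I·(Δω/dt) + ω₀×(Iω₀) = (-0.0800, 0.0300, 0.1700)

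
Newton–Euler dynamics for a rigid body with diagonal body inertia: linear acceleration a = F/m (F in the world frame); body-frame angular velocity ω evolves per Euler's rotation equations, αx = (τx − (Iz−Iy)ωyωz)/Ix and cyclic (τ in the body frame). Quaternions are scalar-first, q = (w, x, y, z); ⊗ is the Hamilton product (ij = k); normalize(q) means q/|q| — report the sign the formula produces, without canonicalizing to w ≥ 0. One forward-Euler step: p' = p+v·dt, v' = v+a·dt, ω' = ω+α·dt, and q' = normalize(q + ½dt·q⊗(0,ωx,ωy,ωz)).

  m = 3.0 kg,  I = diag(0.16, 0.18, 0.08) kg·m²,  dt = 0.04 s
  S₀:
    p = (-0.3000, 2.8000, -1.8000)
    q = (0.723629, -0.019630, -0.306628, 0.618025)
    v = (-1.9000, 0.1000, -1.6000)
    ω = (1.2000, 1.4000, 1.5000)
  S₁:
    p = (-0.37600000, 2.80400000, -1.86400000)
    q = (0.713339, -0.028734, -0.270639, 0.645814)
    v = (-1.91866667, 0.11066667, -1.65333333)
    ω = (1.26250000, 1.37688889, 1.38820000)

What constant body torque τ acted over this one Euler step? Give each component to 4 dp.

τ = (0.0400, 0.0400, -0.1900)

ω₁ − ω₀ = (0.06250000, -0.02311111, -0.11180000)
gyro term ω₀×Iω₀ = (-0.2100, 0.1440, 0.0336)
applied torque τ = (0.0400, 0.0400, -0.1900)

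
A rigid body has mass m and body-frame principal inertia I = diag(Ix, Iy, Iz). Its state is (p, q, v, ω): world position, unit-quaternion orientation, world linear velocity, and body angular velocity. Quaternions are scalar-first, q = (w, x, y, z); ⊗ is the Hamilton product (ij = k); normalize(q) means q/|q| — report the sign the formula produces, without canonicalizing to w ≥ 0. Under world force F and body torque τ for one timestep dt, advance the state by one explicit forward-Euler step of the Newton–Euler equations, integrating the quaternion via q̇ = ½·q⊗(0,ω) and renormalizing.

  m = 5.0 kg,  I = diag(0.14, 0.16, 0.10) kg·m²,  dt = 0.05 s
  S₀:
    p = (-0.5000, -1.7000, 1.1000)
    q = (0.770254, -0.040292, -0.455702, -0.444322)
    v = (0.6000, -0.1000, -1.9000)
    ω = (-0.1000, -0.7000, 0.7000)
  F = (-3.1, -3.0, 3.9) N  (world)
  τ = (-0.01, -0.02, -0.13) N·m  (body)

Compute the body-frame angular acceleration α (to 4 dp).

α = (-0.2814, -0.1075, -1.3140)

gyro term ω×Iω = (0.0294, -0.0028, 0.0014)
(τ − ω×Iω)/I = (-0.2814, -0.1075, -1.3140)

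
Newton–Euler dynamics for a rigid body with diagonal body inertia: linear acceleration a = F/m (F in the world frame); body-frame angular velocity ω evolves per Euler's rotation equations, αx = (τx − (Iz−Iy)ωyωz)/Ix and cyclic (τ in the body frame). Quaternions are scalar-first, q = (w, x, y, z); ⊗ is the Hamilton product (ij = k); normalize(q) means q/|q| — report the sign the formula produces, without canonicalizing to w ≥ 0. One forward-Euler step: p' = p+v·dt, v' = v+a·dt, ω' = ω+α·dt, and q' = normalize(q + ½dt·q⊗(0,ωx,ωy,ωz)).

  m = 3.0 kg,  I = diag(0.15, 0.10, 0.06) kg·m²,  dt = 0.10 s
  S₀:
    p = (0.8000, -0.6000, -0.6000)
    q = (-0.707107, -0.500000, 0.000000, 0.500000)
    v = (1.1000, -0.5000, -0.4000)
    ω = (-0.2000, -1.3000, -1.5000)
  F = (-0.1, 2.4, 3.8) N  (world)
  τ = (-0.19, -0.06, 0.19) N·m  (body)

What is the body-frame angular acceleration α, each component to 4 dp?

ω×(Iω) gyroscopic = (-0.0780, 0.0270, -0.0130)
α = I⁻¹(τ − ω×Iω) = (-0.7467, -0.8700, 3.3833)

α = (-0.7467, -0.8700, 3.3833)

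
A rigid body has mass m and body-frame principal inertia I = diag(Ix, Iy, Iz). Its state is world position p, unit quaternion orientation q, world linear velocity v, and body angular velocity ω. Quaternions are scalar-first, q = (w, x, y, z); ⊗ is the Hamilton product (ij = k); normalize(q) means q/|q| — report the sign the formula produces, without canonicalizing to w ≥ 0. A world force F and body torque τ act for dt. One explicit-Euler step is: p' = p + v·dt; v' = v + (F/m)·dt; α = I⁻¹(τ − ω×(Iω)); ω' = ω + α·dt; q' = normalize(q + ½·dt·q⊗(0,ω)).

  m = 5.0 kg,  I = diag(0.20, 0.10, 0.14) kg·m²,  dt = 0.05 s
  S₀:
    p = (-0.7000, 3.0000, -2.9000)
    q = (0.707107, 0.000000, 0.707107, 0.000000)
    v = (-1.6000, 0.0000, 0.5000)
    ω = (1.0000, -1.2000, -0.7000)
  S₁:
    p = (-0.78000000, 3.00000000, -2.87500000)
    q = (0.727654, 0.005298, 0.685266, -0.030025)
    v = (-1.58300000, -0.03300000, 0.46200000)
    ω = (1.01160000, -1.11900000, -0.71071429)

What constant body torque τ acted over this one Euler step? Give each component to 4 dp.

rate change Δω = (0.01160000, 0.08100000, -0.01071429)
precession coupling = (0.0336, -0.0420, 0.1200)
τ = I·(Δω/dt) + ω₀×(Iω₀) = (0.0800, 0.1200, 0.0900)

τ = (0.0800, 0.1200, 0.0900)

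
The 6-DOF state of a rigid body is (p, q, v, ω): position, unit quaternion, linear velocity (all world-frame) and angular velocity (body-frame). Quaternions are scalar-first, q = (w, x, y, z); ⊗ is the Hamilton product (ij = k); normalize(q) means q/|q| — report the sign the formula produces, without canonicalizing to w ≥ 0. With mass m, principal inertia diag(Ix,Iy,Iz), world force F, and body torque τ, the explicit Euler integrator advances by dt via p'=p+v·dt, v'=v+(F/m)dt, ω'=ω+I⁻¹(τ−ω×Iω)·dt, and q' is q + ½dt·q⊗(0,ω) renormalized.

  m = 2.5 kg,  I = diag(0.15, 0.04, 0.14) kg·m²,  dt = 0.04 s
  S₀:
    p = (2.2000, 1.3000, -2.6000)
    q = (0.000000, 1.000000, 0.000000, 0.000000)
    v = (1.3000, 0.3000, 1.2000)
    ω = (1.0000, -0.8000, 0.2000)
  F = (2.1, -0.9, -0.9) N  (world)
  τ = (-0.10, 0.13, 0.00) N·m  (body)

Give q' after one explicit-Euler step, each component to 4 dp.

q' = (-0.0200, 0.9997, -0.0040, -0.0160)

q⊗(0,ω) = (-1.0000000, 0.0000000, -0.2000000, -0.8000000)
updated quaternion q' = (-0.0200, 0.9997, -0.0040, -0.0160)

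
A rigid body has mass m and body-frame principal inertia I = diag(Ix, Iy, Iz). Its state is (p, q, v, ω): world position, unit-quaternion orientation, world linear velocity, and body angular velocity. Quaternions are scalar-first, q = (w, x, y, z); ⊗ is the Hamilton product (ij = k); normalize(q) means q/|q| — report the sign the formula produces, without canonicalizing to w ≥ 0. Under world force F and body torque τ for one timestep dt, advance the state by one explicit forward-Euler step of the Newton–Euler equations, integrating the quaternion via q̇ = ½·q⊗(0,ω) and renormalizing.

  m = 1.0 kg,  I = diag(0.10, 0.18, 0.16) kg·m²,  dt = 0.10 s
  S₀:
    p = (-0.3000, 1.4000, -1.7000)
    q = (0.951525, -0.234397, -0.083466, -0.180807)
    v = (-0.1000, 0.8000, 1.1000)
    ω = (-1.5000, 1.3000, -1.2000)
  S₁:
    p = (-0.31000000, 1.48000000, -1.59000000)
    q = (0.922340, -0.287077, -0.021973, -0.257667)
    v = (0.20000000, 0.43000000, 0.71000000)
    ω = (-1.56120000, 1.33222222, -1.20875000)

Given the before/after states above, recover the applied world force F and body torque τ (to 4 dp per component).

Δω = ω₁−ω₀ = (-0.06120000, 0.03222222, -0.00875000)
gyro term ω₀×Iω₀ = (0.0312, -0.1080, -0.1560)
τ = I·(Δω/dt) + ω₀×(Iω₀) = (-0.0300, -0.0500, -0.1700)
v₁ − v₀ = (0.30000000, -0.37000000, -0.39000000)
applied force F = (3.0000, -3.7000, -3.9000)

F = (3.0000, -3.7000, -3.9000)
τ = (-0.0300, -0.0500, -0.1700)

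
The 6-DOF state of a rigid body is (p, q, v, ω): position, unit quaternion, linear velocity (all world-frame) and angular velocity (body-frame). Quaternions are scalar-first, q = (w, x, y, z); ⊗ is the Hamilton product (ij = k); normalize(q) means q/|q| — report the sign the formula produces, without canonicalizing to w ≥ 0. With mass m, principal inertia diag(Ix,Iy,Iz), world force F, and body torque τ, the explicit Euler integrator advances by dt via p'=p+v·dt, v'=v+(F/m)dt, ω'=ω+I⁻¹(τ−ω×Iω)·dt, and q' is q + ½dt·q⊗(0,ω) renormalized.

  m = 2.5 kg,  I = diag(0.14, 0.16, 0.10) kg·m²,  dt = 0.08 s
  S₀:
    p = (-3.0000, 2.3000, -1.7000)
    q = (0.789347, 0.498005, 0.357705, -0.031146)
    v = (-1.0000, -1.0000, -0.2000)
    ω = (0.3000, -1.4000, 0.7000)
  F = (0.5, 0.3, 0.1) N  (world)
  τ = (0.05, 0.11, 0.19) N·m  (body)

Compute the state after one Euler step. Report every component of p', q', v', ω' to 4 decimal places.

p' = (-3.0800, 2.2200, -1.7160)
q' = (0.8026, 0.5147, 0.2986, -0.0411)
v' = (-0.9840, -0.9904, -0.1968)
ω' = (0.2950, -1.3492, 0.8587)

a = (0.2000, 0.1200, 0.0400)
p + v·dt = (-3.0800, 2.2200, -1.7160)
new velocity v' = (-0.9840, -0.9904, -0.1968)
α = I⁻¹(τ − ω×Iω) = (-0.0629, 0.6350, 1.9840)
ω + α·dt = (0.2950, -1.3492, 0.8587)
Hamilton product q⊗(0,ω) = (0.3731877, 0.4435932, -1.4630331, -0.2519756)
q + ½dt·q⊗(0,ω), renormalized = (0.8026, 0.5147, 0.2986, -0.0411)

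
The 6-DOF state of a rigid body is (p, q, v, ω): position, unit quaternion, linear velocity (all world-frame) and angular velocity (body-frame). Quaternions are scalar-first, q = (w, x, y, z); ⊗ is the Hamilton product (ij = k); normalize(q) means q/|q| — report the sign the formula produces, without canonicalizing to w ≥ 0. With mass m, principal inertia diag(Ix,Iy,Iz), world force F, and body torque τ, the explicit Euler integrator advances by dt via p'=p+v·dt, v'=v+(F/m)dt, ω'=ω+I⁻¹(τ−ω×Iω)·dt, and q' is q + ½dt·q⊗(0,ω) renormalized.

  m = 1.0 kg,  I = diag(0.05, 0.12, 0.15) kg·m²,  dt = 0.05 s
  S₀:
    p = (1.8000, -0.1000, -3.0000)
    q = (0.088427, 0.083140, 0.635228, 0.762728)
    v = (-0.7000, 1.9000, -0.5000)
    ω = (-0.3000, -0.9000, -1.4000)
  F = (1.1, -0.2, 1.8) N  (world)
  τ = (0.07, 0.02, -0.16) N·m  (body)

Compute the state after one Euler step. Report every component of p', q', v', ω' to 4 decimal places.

gyro term ω×Iω = (0.0378, -0.0420, 0.0189)
(τ − ω×Iω)/I = (0.6440, 0.5167, -1.1927)
ω + α·dt = (-0.2678, -0.8742, -1.4596)
2q̇ = q⊗(0,ω) = (1.6644664, -0.2293921, -0.1920067, -0.0080554)
q' = normalize(q + ½dt·q⊗(0,ω)) = (0.1299, 0.0773, 0.6299, 0.7618)
new position p' = (1.7650, -0.0050, -3.0250)
v' = v + a·dt = (-0.6450, 1.8900, -0.4100)

p' = (1.7650, -0.0050, -3.0250)
q' = (0.1299, 0.0773, 0.6299, 0.7618)
v' = (-0.6450, 1.8900, -0.4100)
ω' = (-0.2678, -0.8742, -1.4596)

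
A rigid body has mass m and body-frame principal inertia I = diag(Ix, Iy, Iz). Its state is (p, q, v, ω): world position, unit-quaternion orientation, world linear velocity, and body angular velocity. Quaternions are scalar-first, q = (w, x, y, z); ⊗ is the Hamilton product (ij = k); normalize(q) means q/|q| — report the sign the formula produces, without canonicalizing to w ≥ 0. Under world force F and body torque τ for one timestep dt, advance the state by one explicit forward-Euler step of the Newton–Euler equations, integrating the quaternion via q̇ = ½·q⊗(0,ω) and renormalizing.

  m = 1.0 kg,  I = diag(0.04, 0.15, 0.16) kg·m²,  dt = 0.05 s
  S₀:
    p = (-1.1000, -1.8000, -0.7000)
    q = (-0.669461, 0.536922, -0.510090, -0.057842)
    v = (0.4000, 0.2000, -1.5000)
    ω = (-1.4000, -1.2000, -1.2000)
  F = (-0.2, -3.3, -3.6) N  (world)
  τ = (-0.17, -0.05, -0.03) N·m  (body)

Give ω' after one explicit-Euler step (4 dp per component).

gyro term ω×Iω = (0.0144, -0.2016, 0.1848)
α = I⁻¹(τ − ω×Iω) = (-4.6100, 1.0107, -1.3425)
ω + α·dt = (-1.6305, -1.1495, -1.2671)

ω' = (-1.6305, -1.1495, -1.2671)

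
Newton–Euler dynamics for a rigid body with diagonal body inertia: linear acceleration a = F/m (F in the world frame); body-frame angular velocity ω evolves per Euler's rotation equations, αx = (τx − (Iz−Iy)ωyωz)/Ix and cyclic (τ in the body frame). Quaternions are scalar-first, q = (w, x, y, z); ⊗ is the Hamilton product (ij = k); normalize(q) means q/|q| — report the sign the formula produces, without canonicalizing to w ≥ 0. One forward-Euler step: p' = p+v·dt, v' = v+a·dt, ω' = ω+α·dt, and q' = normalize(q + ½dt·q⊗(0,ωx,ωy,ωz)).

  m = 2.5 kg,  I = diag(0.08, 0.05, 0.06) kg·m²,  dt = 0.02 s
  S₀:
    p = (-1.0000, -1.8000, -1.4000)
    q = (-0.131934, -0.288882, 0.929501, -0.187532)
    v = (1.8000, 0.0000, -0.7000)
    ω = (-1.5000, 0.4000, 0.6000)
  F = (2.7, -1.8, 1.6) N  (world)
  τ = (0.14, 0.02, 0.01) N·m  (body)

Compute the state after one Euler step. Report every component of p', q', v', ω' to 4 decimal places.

precession coupling ω×(Iω) = (0.0024, -0.0180, 0.0180)
angular accel α = (1.7200, 0.7600, -0.1333)
ω' = ω + α·dt = (-1.4656, 0.4152, 0.5973)
2q̇ = q⊗(0,ω) = (-0.6926042, 0.8306144, 0.4018536, 1.1995383)
updated quaternion q' = (-0.1388, -0.2805, 0.9334, -0.1755)
p + v·dt = (-0.9640, -1.8000, -1.4140)
new velocity v' = (1.8216, -0.0144, -0.6872)

p' = (-0.9640, -1.8000, -1.4140)
q' = (-0.1388, -0.2805, 0.9334, -0.1755)
v' = (1.8216, -0.0144, -0.6872)
ω' = (-1.4656, 0.4152, 0.5973)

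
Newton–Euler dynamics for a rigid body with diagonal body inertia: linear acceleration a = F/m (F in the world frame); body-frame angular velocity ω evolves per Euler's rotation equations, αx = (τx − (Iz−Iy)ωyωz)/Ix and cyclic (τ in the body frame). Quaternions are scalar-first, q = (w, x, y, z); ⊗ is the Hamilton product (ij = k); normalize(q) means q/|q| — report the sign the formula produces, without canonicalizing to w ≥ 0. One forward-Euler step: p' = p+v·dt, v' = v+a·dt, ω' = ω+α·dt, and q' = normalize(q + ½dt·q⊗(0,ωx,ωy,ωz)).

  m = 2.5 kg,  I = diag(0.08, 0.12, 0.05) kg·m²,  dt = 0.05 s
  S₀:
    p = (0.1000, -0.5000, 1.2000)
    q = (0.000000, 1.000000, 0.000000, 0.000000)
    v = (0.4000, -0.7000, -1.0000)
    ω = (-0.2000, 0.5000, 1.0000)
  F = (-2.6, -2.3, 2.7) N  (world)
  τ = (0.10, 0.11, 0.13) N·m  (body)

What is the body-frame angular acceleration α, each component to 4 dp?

ω×(Iω) gyroscopic = (-0.0350, -0.0060, -0.0040)
α = I⁻¹(τ − ω×Iω) = (1.6875, 0.9667, 2.6800)

α = (1.6875, 0.9667, 2.6800)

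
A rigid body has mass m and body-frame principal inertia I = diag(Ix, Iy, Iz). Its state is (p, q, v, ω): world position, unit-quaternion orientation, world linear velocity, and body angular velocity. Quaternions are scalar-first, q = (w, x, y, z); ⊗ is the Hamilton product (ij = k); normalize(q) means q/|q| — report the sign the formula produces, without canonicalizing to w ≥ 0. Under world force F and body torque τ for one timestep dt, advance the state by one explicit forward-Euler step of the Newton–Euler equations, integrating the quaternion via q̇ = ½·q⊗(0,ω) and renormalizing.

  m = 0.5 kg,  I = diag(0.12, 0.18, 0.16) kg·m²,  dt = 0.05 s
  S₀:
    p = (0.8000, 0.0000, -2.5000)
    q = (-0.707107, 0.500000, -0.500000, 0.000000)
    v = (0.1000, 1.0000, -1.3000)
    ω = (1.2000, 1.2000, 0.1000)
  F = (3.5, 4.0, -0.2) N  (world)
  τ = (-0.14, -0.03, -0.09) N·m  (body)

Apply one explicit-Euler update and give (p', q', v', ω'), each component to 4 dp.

gyro term ω×Iω = (-0.0024, -0.0048, 0.0864)
angular accel α = (-1.1467, -0.1400, -1.1025)
ω' = ω + α·dt = (1.1427, 1.1930, 0.0449)
q⊗(0,ω) = (0.0000000, -0.8985284, -0.8985284, 1.1292893)
q' = normalize(q + ½dt·q⊗(0,ω)) = (-0.7065, 0.4771, -0.5220, 0.0282)
a = (7.0000, 8.0000, -0.4000)
p' = p + v·dt = (0.8050, 0.0500, -2.5650)
v' = v + a·dt = (0.4500, 1.4000, -1.3200)

p' = (0.8050, 0.0500, -2.5650)
q' = (-0.7065, 0.4771, -0.5220, 0.0282)
v' = (0.4500, 1.4000, -1.3200)
ω' = (1.1427, 1.1930, 0.0449)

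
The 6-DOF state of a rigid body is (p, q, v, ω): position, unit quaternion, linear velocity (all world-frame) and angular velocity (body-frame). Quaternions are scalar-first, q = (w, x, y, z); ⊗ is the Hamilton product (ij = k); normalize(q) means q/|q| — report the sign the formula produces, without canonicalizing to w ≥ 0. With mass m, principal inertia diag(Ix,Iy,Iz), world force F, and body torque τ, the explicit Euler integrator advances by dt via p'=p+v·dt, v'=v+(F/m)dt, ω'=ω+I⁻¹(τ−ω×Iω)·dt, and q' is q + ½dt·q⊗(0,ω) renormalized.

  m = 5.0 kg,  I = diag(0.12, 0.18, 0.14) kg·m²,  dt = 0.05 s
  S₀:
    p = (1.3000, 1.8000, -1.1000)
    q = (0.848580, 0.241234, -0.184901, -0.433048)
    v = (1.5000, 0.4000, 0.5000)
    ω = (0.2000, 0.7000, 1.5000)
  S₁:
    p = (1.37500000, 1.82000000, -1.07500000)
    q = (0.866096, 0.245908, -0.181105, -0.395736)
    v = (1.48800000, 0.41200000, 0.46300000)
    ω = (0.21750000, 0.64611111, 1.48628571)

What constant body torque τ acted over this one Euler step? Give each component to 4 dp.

τ = (0.0000, -0.2000, -0.0300)

ω₁ − ω₀ = (0.01750000, -0.05388889, -0.01371429)
gyro term ω₀×Iω₀ = (-0.0420, -0.0060, 0.0084)
applied torque τ = (0.0000, -0.2000, -0.0300)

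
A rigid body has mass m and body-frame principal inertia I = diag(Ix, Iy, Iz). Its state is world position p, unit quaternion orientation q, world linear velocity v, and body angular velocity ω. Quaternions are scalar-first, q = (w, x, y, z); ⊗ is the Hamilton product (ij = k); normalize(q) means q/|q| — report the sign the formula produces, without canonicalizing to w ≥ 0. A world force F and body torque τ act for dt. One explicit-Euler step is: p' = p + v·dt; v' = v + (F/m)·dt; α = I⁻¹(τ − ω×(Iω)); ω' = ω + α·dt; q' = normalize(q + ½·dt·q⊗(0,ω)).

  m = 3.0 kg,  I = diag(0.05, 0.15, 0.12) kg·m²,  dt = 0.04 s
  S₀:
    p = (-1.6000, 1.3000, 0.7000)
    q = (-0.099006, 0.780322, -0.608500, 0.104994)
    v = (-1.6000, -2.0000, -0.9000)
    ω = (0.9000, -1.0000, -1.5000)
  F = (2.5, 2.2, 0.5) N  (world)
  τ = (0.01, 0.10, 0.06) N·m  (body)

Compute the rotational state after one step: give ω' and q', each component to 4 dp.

angular accel α = (1.1000, 0.0367, 1.2500)
ω' = ω + α·dt = (0.9440, -0.9985, -1.4500)
Hamilton product q⊗(0,ω) = (-1.1532988, 0.9286386, 1.3639836, -0.0841630)
q' = normalize(q + ½dt·q⊗(0,ω)) = (-0.1220, 0.7982, -0.5807, 0.1032)

ω' = (0.9440, -0.9985, -1.4500)
q' = (-0.1220, 0.7982, -0.5807, 0.1032)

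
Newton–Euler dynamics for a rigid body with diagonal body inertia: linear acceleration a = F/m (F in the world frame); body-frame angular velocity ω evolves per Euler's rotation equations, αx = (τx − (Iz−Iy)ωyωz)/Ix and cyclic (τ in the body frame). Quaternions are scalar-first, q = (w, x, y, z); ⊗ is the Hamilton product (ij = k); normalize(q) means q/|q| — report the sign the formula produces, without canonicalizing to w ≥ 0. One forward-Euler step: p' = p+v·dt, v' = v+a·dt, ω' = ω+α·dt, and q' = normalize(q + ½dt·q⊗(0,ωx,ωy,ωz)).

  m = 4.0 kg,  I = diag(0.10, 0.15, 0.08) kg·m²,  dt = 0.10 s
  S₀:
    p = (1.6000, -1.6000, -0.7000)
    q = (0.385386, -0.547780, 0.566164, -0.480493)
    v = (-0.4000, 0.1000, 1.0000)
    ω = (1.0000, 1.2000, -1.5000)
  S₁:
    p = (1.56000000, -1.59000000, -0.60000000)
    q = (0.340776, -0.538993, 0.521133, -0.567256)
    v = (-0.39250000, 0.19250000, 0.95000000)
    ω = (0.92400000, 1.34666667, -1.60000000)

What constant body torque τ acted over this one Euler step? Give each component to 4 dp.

Δω = ω₁−ω₀ = (-0.07600000, 0.14666667, -0.10000000)
ω₀×(Iω₀) = (0.1260, -0.0300, 0.0600)
applied torque τ = (0.0500, 0.1900, -0.0200)

τ = (0.0500, 0.1900, -0.0200)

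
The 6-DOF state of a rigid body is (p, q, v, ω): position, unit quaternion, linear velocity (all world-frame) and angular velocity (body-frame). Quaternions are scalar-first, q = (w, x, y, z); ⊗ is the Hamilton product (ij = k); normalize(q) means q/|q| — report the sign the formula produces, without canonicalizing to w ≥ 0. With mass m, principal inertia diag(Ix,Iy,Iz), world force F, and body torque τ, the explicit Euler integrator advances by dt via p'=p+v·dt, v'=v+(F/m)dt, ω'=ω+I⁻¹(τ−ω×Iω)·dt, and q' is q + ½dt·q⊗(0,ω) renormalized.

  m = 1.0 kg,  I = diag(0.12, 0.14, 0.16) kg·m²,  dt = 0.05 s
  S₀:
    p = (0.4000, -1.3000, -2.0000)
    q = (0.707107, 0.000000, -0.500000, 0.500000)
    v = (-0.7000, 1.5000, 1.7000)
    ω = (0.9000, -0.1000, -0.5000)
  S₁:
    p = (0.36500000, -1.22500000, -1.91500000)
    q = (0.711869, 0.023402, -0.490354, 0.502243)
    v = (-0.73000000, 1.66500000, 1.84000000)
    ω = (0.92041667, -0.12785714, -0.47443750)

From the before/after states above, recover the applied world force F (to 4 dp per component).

Δv = v₁−v₀ = (-0.03000000, 0.16500000, 0.14000000)
F = m·Δv/dt = (-0.6000, 3.3000, 2.8000)

F = (-0.6000, 3.3000, 2.8000)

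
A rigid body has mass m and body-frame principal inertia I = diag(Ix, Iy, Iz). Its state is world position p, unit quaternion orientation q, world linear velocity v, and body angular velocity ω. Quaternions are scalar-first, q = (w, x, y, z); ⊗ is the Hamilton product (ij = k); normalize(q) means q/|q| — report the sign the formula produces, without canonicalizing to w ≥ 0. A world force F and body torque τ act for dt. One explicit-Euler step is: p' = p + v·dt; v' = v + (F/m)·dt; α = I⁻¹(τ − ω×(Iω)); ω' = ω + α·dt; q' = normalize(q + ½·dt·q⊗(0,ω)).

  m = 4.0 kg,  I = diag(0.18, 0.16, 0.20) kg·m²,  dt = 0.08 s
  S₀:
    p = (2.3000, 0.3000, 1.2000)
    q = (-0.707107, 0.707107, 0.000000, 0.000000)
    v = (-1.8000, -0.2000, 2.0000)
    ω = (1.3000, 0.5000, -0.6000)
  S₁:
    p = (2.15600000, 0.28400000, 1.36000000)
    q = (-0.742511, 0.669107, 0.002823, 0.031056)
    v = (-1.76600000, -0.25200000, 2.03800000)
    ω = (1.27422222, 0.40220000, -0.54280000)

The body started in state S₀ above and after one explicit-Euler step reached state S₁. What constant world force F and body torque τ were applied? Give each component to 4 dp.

F = (1.7000, -2.6000, 1.9000)
τ = (-0.0700, -0.1800, 0.1300)

v₁ − v₀ = (0.03400000, -0.05200000, 0.03800000)
m·(v₁−v₀)/dt = (1.7000, -2.6000, 1.9000)
rate change Δω = (-0.02577778, -0.09780000, 0.05720000)
precession coupling = (-0.0120, 0.0156, -0.0130)
τ = I·(Δω/dt) + ω₀×(Iω₀) = (-0.0700, -0.1800, 0.1300)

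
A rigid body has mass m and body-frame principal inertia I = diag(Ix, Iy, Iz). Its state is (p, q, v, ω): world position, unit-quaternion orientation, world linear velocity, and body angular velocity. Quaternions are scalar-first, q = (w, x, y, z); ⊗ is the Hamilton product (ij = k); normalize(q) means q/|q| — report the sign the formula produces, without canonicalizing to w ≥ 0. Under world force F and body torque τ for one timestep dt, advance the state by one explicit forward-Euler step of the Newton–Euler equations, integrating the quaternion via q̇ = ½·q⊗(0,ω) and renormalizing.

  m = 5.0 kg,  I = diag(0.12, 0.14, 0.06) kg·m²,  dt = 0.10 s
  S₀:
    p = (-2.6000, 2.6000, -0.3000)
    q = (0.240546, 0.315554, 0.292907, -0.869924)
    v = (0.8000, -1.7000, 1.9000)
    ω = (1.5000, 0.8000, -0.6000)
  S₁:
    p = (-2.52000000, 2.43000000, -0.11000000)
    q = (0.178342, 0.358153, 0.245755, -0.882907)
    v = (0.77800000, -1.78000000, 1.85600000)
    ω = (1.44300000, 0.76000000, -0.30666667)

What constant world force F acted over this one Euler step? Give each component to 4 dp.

velocity change Δv = (-0.02200000, -0.08000000, -0.04400000)
F = m·Δv/dt = (-1.1000, -4.0000, -2.2000)

F = (-1.1000, -4.0000, -2.2000)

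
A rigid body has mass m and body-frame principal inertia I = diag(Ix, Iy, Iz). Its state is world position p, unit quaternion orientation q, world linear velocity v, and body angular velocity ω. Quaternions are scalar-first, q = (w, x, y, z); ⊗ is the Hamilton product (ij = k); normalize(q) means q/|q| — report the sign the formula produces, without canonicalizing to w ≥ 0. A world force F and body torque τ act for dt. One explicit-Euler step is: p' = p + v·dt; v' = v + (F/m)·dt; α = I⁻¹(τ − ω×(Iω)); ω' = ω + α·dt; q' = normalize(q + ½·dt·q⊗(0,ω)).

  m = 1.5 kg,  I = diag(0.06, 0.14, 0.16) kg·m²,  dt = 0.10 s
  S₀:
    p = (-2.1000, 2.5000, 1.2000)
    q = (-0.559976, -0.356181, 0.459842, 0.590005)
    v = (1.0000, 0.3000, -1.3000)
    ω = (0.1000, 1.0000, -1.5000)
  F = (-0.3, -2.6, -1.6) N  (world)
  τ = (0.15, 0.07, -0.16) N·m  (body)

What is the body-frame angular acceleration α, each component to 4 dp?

gyro term ω×Iω = (-0.0300, 0.0150, 0.0080)
(τ − ω×Iω)/I = (3.0000, 0.3929, -1.0500)

α = (3.0000, 0.3929, -1.0500)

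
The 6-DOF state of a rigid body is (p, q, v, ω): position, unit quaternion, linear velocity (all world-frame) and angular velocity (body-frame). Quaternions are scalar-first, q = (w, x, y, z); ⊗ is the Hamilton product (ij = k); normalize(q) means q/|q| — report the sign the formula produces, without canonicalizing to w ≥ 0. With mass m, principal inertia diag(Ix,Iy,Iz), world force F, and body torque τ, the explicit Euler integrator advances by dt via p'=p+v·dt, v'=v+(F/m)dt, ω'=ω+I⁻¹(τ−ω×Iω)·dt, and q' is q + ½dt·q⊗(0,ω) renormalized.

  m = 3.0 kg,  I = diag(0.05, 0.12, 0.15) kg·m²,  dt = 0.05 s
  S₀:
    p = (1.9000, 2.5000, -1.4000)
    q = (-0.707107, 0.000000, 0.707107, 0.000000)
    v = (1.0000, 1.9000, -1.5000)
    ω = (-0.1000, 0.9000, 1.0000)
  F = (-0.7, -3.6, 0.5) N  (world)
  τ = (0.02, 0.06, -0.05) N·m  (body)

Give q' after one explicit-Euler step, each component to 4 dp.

Hamilton product q⊗(0,ω) = (-0.6363963, 0.7778177, -0.6363963, -0.6363963)
q + ½dt·q⊗(0,ω), renormalized = (-0.7226, 0.0194, 0.6908, -0.0159)

q' = (-0.7226, 0.0194, 0.6908, -0.0159)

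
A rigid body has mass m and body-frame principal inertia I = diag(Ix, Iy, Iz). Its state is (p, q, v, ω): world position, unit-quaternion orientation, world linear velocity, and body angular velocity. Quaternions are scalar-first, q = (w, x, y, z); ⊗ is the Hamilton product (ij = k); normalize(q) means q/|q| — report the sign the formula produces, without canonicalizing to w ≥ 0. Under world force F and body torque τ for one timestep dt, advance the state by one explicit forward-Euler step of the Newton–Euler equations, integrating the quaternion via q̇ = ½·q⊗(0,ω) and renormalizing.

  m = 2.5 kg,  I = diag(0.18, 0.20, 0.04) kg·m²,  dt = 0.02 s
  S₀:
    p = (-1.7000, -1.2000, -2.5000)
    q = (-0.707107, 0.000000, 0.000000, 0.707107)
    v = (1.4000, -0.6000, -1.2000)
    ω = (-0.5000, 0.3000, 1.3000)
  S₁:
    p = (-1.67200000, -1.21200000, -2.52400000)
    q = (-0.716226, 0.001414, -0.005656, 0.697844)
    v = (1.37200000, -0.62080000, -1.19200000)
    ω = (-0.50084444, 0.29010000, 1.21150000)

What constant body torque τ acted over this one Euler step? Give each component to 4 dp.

τ = (-0.0700, -0.1900, -0.1800)

ω₁ − ω₀ = (-0.00084444, -0.00990000, -0.08850000)
applied torque τ = (-0.0700, -0.1900, -0.1800)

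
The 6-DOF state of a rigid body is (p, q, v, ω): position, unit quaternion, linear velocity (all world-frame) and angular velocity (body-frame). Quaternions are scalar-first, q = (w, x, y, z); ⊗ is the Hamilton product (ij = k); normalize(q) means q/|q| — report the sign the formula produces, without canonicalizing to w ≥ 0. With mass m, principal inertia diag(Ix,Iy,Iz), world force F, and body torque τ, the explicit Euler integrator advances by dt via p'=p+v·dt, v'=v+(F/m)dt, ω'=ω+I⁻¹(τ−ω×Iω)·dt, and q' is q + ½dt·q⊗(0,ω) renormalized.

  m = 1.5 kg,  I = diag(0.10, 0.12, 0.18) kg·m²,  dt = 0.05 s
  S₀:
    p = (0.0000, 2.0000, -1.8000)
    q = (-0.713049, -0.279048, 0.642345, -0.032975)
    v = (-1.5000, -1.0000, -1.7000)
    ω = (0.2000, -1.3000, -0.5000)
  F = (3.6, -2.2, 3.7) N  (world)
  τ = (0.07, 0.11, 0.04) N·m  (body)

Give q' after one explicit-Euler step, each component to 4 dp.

Hamilton product q⊗(0,ω) = (0.8743706, -0.5066498, 0.7808447, 0.5908179)
q + ½dt·q⊗(0,ω), renormalized = (-0.6908, -0.2915, 0.6615, -0.0182)

q' = (-0.6908, -0.2915, 0.6615, -0.0182)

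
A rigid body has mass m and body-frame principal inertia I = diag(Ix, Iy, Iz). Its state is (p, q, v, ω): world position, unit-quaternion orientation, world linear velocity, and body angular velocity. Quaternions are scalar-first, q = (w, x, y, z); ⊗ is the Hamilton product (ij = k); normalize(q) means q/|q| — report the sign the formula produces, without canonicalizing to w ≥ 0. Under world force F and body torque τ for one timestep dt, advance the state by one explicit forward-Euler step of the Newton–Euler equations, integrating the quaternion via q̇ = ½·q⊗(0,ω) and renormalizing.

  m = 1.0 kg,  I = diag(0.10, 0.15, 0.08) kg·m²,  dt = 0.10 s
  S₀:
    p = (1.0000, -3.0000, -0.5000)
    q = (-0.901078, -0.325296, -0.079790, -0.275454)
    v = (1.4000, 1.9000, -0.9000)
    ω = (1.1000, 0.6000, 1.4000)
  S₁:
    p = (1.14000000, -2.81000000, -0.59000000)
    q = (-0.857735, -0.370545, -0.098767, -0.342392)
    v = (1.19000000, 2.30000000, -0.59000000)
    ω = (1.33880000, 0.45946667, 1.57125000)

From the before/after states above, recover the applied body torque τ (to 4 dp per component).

τ = (0.1800, -0.1800, 0.1700)

rate change Δω = (0.23880000, -0.14053333, 0.17125000)
applied torque τ = (0.1800, -0.1800, 0.1700)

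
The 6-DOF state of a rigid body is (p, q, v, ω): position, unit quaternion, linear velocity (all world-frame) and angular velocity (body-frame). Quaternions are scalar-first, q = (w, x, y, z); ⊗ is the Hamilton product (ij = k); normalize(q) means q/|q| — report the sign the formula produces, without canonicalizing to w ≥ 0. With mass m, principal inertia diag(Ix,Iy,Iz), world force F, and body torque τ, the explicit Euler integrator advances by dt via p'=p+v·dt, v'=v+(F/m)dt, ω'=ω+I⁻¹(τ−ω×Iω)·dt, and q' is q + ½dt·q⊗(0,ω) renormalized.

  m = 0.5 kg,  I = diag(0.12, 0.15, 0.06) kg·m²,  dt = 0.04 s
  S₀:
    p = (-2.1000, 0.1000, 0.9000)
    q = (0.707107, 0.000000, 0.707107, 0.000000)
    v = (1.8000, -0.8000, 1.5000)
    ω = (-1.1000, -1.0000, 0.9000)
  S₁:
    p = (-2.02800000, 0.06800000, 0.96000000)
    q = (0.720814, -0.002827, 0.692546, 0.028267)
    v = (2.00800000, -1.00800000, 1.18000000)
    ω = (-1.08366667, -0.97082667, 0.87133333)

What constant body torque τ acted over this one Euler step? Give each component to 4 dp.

Δω = ω₁−ω₀ = (0.01633333, 0.02917333, -0.02866667)
I·α + gyro = (0.1300, 0.0500, -0.0100)

τ = (0.1300, 0.0500, -0.0100)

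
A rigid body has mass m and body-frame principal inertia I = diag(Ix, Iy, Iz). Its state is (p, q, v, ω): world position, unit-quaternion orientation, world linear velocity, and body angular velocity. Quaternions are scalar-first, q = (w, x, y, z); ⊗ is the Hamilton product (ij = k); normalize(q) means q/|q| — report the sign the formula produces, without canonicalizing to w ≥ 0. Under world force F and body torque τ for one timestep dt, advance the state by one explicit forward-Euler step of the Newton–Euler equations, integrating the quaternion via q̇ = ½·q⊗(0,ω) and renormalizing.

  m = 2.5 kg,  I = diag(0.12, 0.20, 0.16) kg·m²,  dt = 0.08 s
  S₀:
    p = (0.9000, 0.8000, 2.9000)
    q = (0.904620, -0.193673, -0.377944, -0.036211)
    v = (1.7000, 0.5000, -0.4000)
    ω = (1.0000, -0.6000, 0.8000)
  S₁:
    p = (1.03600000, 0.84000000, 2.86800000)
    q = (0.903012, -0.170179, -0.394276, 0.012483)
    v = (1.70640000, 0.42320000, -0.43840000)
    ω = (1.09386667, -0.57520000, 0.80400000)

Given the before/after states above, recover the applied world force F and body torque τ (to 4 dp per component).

F = (0.2000, -2.4000, -1.2000)
τ = (0.1600, 0.0300, -0.0400)

v₁ − v₀ = (0.00640000, -0.07680000, -0.03840000)
F = m·Δv/dt = (0.2000, -2.4000, -1.2000)
ω₁ − ω₀ = (0.09386667, 0.02480000, 0.00400000)
applied torque τ = (0.1600, 0.0300, -0.0400)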